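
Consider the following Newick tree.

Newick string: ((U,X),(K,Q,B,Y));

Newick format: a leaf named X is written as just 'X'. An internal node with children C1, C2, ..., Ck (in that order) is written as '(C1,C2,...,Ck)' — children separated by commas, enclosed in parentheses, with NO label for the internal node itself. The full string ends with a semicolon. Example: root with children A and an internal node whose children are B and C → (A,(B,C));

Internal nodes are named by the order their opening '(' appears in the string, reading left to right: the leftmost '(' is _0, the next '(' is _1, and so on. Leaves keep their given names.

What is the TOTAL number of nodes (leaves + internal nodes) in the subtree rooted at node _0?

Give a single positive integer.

Answer: 9

Derivation:
Newick: ((U,X),(K,Q,B,Y));
Locate _0: it is the '(' at position 0 (the 1st '(' reading left to right).
Query: subtree rooted at _0
_0: subtree_size = 1 + 8
  _1: subtree_size = 1 + 2
    U: subtree_size = 1 + 0
    X: subtree_size = 1 + 0
  _2: subtree_size = 1 + 4
    K: subtree_size = 1 + 0
    Q: subtree_size = 1 + 0
    B: subtree_size = 1 + 0
    Y: subtree_size = 1 + 0
Total subtree size of _0: 9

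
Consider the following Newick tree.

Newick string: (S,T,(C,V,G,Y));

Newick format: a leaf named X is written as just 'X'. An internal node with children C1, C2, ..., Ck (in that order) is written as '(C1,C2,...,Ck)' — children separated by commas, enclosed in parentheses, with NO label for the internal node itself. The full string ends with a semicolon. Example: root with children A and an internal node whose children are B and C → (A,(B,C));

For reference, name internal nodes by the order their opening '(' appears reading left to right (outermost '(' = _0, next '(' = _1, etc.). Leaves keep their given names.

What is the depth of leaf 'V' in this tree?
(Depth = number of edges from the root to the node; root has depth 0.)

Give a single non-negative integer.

Newick: (S,T,(C,V,G,Y));
Naming internals by '(' encounter order: outermost '(' = _0, next = _1, ...
Query node: V
Path from root: _0 -> _1 -> V
Depth of V: 2 (number of edges from root)

Answer: 2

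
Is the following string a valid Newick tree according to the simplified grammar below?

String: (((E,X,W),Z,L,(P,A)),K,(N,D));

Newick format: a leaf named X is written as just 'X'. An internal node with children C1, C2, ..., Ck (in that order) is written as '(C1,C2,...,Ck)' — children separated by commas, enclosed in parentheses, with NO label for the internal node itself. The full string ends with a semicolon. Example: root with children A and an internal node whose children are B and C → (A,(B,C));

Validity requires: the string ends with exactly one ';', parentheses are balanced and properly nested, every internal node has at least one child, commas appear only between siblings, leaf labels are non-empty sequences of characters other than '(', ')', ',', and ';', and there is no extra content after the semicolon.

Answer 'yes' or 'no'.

Input: (((E,X,W),Z,L,(P,A)),K,(N,D));
Paren balance: 5 '(' vs 5 ')' OK
Ends with single ';': True
Full parse: OK
Valid: True

Answer: yes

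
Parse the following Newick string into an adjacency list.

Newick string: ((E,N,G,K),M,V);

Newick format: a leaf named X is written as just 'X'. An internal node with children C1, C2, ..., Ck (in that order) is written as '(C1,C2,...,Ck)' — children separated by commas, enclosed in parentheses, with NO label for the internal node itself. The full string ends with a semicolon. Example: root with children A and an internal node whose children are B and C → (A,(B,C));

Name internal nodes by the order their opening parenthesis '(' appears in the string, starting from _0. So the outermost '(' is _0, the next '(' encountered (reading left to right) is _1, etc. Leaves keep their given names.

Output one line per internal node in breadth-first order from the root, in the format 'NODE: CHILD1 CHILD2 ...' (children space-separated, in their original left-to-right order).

Answer: _0: _1 M V
_1: E N G K

Derivation:
Input: ((E,N,G,K),M,V);
Scanning left-to-right, naming '(' by encounter order:
  pos 0: '(' -> open internal node _0 (depth 1)
  pos 1: '(' -> open internal node _1 (depth 2)
  pos 9: ')' -> close internal node _1 (now at depth 1)
  pos 14: ')' -> close internal node _0 (now at depth 0)
Total internal nodes: 2
BFS adjacency from root:
  _0: _1 M V
  _1: E N G K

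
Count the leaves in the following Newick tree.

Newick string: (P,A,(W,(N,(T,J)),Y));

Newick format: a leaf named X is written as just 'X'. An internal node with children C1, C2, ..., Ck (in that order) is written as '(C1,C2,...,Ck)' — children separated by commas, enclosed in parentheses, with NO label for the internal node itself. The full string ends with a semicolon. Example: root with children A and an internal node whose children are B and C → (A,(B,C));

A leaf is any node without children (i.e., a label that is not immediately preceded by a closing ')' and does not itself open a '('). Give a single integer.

Newick: (P,A,(W,(N,(T,J)),Y));
Scan left-to-right; a leaf is any maximal label run not followed by '(':
  pos 1: leaf 'P' → count = 1
  pos 3: leaf 'A' → count = 2
  pos 6: leaf 'W' → count = 3
  pos 9: leaf 'N' → count = 4
  pos 12: leaf 'T' → count = 5
  pos 14: leaf 'J' → count = 6
  pos 18: leaf 'Y' → count = 7
Total leaves: 7

Answer: 7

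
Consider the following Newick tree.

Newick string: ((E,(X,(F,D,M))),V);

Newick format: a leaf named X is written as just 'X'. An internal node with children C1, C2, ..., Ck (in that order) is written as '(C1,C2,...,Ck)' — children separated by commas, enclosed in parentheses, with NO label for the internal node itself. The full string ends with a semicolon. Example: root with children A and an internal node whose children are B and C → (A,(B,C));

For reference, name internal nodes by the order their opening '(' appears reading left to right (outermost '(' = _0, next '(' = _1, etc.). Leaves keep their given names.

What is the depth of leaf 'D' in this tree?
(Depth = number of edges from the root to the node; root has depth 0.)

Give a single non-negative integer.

Answer: 4

Derivation:
Newick: ((E,(X,(F,D,M))),V);
Naming internals by '(' encounter order: outermost '(' = _0, next = _1, ...
Query node: D
Path from root: _0 -> _1 -> _2 -> _3 -> D
Depth of D: 4 (number of edges from root)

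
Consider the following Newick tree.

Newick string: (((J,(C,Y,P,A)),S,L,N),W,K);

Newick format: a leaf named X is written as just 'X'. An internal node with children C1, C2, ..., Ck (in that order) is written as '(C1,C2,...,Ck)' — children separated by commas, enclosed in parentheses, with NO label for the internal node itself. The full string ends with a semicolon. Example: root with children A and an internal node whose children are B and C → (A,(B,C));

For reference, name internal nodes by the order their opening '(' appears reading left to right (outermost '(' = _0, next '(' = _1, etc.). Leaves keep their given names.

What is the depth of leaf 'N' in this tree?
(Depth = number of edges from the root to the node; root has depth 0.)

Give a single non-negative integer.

Answer: 2

Derivation:
Newick: (((J,(C,Y,P,A)),S,L,N),W,K);
Naming internals by '(' encounter order: outermost '(' = _0, next = _1, ...
Query node: N
Path from root: _0 -> _1 -> N
Depth of N: 2 (number of edges from root)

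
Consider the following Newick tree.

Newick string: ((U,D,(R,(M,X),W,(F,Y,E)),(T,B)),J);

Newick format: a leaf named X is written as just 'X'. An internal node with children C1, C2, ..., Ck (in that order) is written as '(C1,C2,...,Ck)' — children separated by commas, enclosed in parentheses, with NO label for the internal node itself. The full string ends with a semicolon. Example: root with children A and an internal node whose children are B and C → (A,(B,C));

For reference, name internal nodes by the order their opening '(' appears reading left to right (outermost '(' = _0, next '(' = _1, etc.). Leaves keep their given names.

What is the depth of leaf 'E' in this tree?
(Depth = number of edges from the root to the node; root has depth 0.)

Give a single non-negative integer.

Answer: 4

Derivation:
Newick: ((U,D,(R,(M,X),W,(F,Y,E)),(T,B)),J);
Naming internals by '(' encounter order: outermost '(' = _0, next = _1, ...
Query node: E
Path from root: _0 -> _1 -> _2 -> _4 -> E
Depth of E: 4 (number of edges from root)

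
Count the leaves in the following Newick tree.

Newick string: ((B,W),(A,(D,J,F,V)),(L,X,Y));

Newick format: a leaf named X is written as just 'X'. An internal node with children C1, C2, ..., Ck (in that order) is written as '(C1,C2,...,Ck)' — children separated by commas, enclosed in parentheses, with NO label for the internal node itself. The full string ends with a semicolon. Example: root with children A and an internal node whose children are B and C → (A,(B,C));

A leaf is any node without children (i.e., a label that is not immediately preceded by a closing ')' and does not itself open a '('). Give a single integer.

Newick: ((B,W),(A,(D,J,F,V)),(L,X,Y));
Scan left-to-right; a leaf is any maximal label run not followed by '(':
  pos 2: leaf 'B' → count = 1
  pos 4: leaf 'W' → count = 2
  pos 8: leaf 'A' → count = 3
  pos 11: leaf 'D' → count = 4
  pos 13: leaf 'J' → count = 5
  pos 15: leaf 'F' → count = 6
  pos 17: leaf 'V' → count = 7
  pos 22: leaf 'L' → count = 8
  pos 24: leaf 'X' → count = 9
  pos 26: leaf 'Y' → count = 10
Total leaves: 10

Answer: 10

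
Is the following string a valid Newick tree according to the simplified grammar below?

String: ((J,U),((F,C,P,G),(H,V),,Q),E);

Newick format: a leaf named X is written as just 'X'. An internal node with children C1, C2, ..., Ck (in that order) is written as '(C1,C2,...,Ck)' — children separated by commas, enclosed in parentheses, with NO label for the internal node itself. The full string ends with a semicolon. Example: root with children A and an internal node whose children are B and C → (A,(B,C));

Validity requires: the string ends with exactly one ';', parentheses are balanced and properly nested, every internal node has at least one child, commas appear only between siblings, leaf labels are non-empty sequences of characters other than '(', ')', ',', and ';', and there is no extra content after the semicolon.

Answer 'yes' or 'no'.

Answer: no

Derivation:
Input: ((J,U),((F,C,P,G),(H,V),,Q),E);
Paren balance: 5 '(' vs 5 ')' OK
Ends with single ';': True
Full parse: FAILS (empty leaf label at pos 24)
Valid: False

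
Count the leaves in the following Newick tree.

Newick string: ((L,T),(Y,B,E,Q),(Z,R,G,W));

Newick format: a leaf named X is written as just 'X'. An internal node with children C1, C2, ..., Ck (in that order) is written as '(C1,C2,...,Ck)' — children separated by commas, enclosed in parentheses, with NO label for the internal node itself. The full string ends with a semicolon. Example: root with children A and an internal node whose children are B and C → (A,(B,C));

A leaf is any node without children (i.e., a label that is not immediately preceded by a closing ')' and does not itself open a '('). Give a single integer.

Answer: 10

Derivation:
Newick: ((L,T),(Y,B,E,Q),(Z,R,G,W));
Scan left-to-right; a leaf is any maximal label run not followed by '(':
  pos 2: leaf 'L' → count = 1
  pos 4: leaf 'T' → count = 2
  pos 8: leaf 'Y' → count = 3
  pos 10: leaf 'B' → count = 4
  pos 12: leaf 'E' → count = 5
  pos 14: leaf 'Q' → count = 6
  pos 18: leaf 'Z' → count = 7
  pos 20: leaf 'R' → count = 8
  pos 22: leaf 'G' → count = 9
  pos 24: leaf 'W' → count = 10
Total leaves: 10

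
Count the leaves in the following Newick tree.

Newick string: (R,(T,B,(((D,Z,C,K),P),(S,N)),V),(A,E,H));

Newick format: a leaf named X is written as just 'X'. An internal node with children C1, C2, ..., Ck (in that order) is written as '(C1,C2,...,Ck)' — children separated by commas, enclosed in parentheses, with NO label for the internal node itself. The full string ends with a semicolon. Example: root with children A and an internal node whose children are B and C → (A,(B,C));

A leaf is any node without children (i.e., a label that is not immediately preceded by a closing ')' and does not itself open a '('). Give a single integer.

Newick: (R,(T,B,(((D,Z,C,K),P),(S,N)),V),(A,E,H));
Scan left-to-right; a leaf is any maximal label run not followed by '(':
  pos 1: leaf 'R' → count = 1
  pos 4: leaf 'T' → count = 2
  pos 6: leaf 'B' → count = 3
  pos 11: leaf 'D' → count = 4
  pos 13: leaf 'Z' → count = 5
  pos 15: leaf 'C' → count = 6
  pos 17: leaf 'K' → count = 7
  pos 20: leaf 'P' → count = 8
  pos 24: leaf 'S' → count = 9
  pos 26: leaf 'N' → count = 10
  pos 30: leaf 'V' → count = 11
  pos 34: leaf 'A' → count = 12
  pos 36: leaf 'E' → count = 13
  pos 38: leaf 'H' → count = 14
Total leaves: 14

Answer: 14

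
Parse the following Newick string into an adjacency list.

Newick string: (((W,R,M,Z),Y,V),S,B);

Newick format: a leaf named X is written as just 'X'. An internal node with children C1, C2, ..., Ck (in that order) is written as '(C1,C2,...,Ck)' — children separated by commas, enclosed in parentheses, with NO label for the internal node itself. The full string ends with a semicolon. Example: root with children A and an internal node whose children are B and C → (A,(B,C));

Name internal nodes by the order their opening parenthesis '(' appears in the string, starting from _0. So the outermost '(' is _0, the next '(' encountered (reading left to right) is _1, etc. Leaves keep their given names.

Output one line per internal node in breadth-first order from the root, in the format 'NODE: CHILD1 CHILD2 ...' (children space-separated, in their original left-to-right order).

Input: (((W,R,M,Z),Y,V),S,B);
Scanning left-to-right, naming '(' by encounter order:
  pos 0: '(' -> open internal node _0 (depth 1)
  pos 1: '(' -> open internal node _1 (depth 2)
  pos 2: '(' -> open internal node _2 (depth 3)
  pos 10: ')' -> close internal node _2 (now at depth 2)
  pos 15: ')' -> close internal node _1 (now at depth 1)
  pos 20: ')' -> close internal node _0 (now at depth 0)
Total internal nodes: 3
BFS adjacency from root:
  _0: _1 S B
  _1: _2 Y V
  _2: W R M Z

Answer: _0: _1 S B
_1: _2 Y V
_2: W R M Z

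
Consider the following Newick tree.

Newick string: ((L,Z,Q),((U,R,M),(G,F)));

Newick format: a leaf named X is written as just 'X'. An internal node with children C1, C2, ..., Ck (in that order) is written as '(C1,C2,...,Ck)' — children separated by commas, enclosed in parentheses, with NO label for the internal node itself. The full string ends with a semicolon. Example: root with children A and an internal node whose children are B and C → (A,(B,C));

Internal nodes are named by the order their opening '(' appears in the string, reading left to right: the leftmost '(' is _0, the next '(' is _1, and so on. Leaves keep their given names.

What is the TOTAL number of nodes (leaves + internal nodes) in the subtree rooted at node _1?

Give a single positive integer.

Newick: ((L,Z,Q),((U,R,M),(G,F)));
Locate _1: it is the '(' at position 1 (the 2nd '(' reading left to right).
Query: subtree rooted at _1
_1: subtree_size = 1 + 3
  L: subtree_size = 1 + 0
  Z: subtree_size = 1 + 0
  Q: subtree_size = 1 + 0
Total subtree size of _1: 4

Answer: 4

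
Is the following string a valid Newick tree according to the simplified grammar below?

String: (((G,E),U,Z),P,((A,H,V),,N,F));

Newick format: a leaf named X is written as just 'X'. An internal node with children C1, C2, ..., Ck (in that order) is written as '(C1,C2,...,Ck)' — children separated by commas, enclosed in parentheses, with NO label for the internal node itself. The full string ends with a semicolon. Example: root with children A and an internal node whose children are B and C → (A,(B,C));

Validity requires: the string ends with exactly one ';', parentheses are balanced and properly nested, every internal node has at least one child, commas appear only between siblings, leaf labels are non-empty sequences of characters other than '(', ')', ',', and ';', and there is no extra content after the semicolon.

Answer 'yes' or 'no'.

Answer: no

Derivation:
Input: (((G,E),U,Z),P,((A,H,V),,N,F));
Paren balance: 5 '(' vs 5 ')' OK
Ends with single ';': True
Full parse: FAILS (empty leaf label at pos 24)
Valid: False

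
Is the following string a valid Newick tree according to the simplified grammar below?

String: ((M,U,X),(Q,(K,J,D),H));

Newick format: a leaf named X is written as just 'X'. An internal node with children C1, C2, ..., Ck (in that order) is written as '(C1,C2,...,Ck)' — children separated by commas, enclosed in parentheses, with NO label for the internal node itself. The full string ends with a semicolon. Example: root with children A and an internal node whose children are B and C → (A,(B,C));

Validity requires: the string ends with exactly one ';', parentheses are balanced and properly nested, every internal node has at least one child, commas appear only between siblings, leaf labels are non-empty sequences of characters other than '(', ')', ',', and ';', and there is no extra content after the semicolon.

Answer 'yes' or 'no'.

Input: ((M,U,X),(Q,(K,J,D),H));
Paren balance: 4 '(' vs 4 ')' OK
Ends with single ';': True
Full parse: OK
Valid: True

Answer: yes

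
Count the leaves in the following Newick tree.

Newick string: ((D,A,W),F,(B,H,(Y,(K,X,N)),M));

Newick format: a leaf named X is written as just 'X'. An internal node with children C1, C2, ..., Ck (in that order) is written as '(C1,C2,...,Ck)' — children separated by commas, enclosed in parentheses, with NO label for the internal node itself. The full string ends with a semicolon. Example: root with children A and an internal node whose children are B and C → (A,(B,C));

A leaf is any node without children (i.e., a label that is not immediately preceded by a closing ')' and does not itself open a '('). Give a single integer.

Newick: ((D,A,W),F,(B,H,(Y,(K,X,N)),M));
Scan left-to-right; a leaf is any maximal label run not followed by '(':
  pos 2: leaf 'D' → count = 1
  pos 4: leaf 'A' → count = 2
  pos 6: leaf 'W' → count = 3
  pos 9: leaf 'F' → count = 4
  pos 12: leaf 'B' → count = 5
  pos 14: leaf 'H' → count = 6
  pos 17: leaf 'Y' → count = 7
  pos 20: leaf 'K' → count = 8
  pos 22: leaf 'X' → count = 9
  pos 24: leaf 'N' → count = 10
  pos 28: leaf 'M' → count = 11
Total leaves: 11

Answer: 11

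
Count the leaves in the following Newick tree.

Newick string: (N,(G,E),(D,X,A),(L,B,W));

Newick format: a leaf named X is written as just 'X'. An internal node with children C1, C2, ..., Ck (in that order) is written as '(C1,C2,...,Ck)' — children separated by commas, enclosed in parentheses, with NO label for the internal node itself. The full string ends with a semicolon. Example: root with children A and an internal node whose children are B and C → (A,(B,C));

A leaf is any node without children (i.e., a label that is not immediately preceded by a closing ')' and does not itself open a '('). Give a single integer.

Newick: (N,(G,E),(D,X,A),(L,B,W));
Scan left-to-right; a leaf is any maximal label run not followed by '(':
  pos 1: leaf 'N' → count = 1
  pos 4: leaf 'G' → count = 2
  pos 6: leaf 'E' → count = 3
  pos 10: leaf 'D' → count = 4
  pos 12: leaf 'X' → count = 5
  pos 14: leaf 'A' → count = 6
  pos 18: leaf 'L' → count = 7
  pos 20: leaf 'B' → count = 8
  pos 22: leaf 'W' → count = 9
Total leaves: 9

Answer: 9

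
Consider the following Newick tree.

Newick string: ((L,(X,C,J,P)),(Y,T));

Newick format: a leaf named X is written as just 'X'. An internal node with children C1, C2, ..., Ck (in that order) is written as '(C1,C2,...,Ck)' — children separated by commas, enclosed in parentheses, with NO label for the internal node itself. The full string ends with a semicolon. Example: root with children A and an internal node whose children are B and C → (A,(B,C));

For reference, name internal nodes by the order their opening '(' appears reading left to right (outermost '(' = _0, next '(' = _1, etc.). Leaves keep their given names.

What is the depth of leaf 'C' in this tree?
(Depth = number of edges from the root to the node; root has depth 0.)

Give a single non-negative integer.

Answer: 3

Derivation:
Newick: ((L,(X,C,J,P)),(Y,T));
Naming internals by '(' encounter order: outermost '(' = _0, next = _1, ...
Query node: C
Path from root: _0 -> _1 -> _2 -> C
Depth of C: 3 (number of edges from root)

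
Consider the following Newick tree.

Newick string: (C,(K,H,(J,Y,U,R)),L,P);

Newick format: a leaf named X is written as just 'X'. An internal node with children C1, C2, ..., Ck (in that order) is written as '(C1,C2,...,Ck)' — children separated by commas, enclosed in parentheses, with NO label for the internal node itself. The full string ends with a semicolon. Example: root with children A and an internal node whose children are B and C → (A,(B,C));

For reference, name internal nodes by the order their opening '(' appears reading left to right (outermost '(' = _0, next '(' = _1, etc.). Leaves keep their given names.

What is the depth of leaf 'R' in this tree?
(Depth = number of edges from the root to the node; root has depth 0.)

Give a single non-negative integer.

Answer: 3

Derivation:
Newick: (C,(K,H,(J,Y,U,R)),L,P);
Naming internals by '(' encounter order: outermost '(' = _0, next = _1, ...
Query node: R
Path from root: _0 -> _1 -> _2 -> R
Depth of R: 3 (number of edges from root)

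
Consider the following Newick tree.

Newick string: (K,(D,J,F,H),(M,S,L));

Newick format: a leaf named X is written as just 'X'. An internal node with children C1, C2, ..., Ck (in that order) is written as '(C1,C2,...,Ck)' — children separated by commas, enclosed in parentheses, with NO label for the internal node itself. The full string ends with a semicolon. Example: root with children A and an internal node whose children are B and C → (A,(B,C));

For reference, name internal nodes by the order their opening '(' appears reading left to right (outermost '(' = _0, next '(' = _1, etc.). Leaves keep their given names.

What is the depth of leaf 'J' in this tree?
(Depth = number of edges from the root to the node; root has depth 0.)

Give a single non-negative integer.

Answer: 2

Derivation:
Newick: (K,(D,J,F,H),(M,S,L));
Naming internals by '(' encounter order: outermost '(' = _0, next = _1, ...
Query node: J
Path from root: _0 -> _1 -> J
Depth of J: 2 (number of edges from root)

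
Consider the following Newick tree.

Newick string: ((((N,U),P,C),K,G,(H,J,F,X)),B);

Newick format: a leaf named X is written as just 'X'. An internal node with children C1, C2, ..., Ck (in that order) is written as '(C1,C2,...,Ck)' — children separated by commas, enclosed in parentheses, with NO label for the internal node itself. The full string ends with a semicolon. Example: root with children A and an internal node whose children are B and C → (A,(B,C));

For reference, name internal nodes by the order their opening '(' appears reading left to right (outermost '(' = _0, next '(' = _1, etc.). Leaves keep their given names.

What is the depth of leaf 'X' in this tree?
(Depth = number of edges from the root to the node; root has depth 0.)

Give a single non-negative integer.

Newick: ((((N,U),P,C),K,G,(H,J,F,X)),B);
Naming internals by '(' encounter order: outermost '(' = _0, next = _1, ...
Query node: X
Path from root: _0 -> _1 -> _4 -> X
Depth of X: 3 (number of edges from root)

Answer: 3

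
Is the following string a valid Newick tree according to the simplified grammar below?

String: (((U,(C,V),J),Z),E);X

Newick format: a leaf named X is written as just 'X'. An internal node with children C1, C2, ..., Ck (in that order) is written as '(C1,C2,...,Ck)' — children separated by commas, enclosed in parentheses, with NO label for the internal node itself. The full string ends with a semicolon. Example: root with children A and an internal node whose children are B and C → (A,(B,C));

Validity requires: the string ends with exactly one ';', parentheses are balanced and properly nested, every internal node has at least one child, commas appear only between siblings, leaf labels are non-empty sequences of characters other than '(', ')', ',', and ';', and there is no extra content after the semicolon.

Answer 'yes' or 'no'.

Input: (((U,(C,V),J),Z),E);X
Paren balance: 4 '(' vs 4 ')' OK
Ends with single ';': False
Full parse: FAILS (must end with ;)
Valid: False

Answer: no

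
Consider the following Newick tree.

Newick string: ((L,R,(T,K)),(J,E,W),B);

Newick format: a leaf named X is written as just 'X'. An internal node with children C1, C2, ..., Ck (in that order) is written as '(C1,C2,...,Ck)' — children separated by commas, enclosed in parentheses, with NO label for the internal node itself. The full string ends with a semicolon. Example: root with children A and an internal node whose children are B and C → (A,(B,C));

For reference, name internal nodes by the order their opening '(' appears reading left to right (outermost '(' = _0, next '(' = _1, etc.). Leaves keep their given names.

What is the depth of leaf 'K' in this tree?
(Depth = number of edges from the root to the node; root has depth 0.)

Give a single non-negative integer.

Answer: 3

Derivation:
Newick: ((L,R,(T,K)),(J,E,W),B);
Naming internals by '(' encounter order: outermost '(' = _0, next = _1, ...
Query node: K
Path from root: _0 -> _1 -> _2 -> K
Depth of K: 3 (number of edges from root)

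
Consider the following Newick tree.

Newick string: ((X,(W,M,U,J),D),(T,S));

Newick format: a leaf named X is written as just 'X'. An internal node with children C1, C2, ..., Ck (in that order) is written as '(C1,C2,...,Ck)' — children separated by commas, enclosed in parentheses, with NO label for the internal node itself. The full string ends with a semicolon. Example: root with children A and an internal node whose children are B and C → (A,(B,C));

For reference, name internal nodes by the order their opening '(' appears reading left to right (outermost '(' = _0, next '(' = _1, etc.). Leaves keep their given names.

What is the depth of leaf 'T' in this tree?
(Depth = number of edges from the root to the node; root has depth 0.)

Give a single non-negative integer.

Newick: ((X,(W,M,U,J),D),(T,S));
Naming internals by '(' encounter order: outermost '(' = _0, next = _1, ...
Query node: T
Path from root: _0 -> _3 -> T
Depth of T: 2 (number of edges from root)

Answer: 2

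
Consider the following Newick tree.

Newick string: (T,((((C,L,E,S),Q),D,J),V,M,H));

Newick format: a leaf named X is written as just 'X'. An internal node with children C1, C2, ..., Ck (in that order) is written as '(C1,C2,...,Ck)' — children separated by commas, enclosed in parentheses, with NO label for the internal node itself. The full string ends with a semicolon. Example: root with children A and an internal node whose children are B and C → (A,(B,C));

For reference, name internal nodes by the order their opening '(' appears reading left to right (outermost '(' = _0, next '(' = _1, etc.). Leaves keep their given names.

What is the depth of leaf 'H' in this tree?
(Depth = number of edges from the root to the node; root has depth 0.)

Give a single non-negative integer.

Answer: 2

Derivation:
Newick: (T,((((C,L,E,S),Q),D,J),V,M,H));
Naming internals by '(' encounter order: outermost '(' = _0, next = _1, ...
Query node: H
Path from root: _0 -> _1 -> H
Depth of H: 2 (number of edges from root)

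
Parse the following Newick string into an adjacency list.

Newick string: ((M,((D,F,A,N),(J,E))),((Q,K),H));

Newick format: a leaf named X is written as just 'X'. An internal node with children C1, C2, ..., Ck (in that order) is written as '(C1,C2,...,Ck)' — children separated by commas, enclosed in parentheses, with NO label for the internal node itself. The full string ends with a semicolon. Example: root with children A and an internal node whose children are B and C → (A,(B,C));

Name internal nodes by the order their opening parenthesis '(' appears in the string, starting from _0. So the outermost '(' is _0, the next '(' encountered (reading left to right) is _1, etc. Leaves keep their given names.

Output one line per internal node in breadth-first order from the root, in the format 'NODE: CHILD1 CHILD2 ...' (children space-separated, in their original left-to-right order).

Answer: _0: _1 _5
_1: M _2
_5: _6 H
_2: _3 _4
_6: Q K
_3: D F A N
_4: J E

Derivation:
Input: ((M,((D,F,A,N),(J,E))),((Q,K),H));
Scanning left-to-right, naming '(' by encounter order:
  pos 0: '(' -> open internal node _0 (depth 1)
  pos 1: '(' -> open internal node _1 (depth 2)
  pos 4: '(' -> open internal node _2 (depth 3)
  pos 5: '(' -> open internal node _3 (depth 4)
  pos 13: ')' -> close internal node _3 (now at depth 3)
  pos 15: '(' -> open internal node _4 (depth 4)
  pos 19: ')' -> close internal node _4 (now at depth 3)
  pos 20: ')' -> close internal node _2 (now at depth 2)
  pos 21: ')' -> close internal node _1 (now at depth 1)
  pos 23: '(' -> open internal node _5 (depth 2)
  pos 24: '(' -> open internal node _6 (depth 3)
  pos 28: ')' -> close internal node _6 (now at depth 2)
  pos 31: ')' -> close internal node _5 (now at depth 1)
  pos 32: ')' -> close internal node _0 (now at depth 0)
Total internal nodes: 7
BFS adjacency from root:
  _0: _1 _5
  _1: M _2
  _5: _6 H
  _2: _3 _4
  _6: Q K
  _3: D F A N
  _4: J E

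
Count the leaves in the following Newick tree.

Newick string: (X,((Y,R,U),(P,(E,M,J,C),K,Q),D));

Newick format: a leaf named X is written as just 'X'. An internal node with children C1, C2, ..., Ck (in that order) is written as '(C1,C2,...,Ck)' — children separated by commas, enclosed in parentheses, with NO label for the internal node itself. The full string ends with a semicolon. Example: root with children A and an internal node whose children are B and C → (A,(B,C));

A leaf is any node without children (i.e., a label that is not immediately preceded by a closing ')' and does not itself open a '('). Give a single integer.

Answer: 12

Derivation:
Newick: (X,((Y,R,U),(P,(E,M,J,C),K,Q),D));
Scan left-to-right; a leaf is any maximal label run not followed by '(':
  pos 1: leaf 'X' → count = 1
  pos 5: leaf 'Y' → count = 2
  pos 7: leaf 'R' → count = 3
  pos 9: leaf 'U' → count = 4
  pos 13: leaf 'P' → count = 5
  pos 16: leaf 'E' → count = 6
  pos 18: leaf 'M' → count = 7
  pos 20: leaf 'J' → count = 8
  pos 22: leaf 'C' → count = 9
  pos 25: leaf 'K' → count = 10
  pos 27: leaf 'Q' → count = 11
  pos 30: leaf 'D' → count = 12
Total leaves: 12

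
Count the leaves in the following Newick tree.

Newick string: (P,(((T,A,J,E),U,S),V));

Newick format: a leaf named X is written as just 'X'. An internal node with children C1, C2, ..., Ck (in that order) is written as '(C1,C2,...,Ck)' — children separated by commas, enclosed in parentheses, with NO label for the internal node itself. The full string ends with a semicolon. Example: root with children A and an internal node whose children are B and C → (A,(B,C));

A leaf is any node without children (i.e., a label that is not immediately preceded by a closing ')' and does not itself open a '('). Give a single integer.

Answer: 8

Derivation:
Newick: (P,(((T,A,J,E),U,S),V));
Scan left-to-right; a leaf is any maximal label run not followed by '(':
  pos 1: leaf 'P' → count = 1
  pos 6: leaf 'T' → count = 2
  pos 8: leaf 'A' → count = 3
  pos 10: leaf 'J' → count = 4
  pos 12: leaf 'E' → count = 5
  pos 15: leaf 'U' → count = 6
  pos 17: leaf 'S' → count = 7
  pos 20: leaf 'V' → count = 8
Total leaves: 8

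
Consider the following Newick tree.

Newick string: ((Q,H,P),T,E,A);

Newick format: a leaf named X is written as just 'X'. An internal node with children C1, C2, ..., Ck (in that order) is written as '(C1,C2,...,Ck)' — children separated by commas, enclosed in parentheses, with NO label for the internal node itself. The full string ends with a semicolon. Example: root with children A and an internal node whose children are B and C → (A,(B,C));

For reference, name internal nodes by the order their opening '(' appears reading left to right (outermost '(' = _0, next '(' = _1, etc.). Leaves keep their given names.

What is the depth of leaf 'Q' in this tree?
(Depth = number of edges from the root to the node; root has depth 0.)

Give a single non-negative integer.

Answer: 2

Derivation:
Newick: ((Q,H,P),T,E,A);
Naming internals by '(' encounter order: outermost '(' = _0, next = _1, ...
Query node: Q
Path from root: _0 -> _1 -> Q
Depth of Q: 2 (number of edges from root)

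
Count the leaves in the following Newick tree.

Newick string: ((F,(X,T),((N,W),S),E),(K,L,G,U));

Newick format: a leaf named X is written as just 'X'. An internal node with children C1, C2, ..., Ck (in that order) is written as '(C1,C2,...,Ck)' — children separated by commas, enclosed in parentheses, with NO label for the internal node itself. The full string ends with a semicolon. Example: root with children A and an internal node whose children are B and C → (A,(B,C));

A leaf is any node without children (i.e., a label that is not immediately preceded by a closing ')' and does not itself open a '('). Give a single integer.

Answer: 11

Derivation:
Newick: ((F,(X,T),((N,W),S),E),(K,L,G,U));
Scan left-to-right; a leaf is any maximal label run not followed by '(':
  pos 2: leaf 'F' → count = 1
  pos 5: leaf 'X' → count = 2
  pos 7: leaf 'T' → count = 3
  pos 12: leaf 'N' → count = 4
  pos 14: leaf 'W' → count = 5
  pos 17: leaf 'S' → count = 6
  pos 20: leaf 'E' → count = 7
  pos 24: leaf 'K' → count = 8
  pos 26: leaf 'L' → count = 9
  pos 28: leaf 'G' → count = 10
  pos 30: leaf 'U' → count = 11
Total leaves: 11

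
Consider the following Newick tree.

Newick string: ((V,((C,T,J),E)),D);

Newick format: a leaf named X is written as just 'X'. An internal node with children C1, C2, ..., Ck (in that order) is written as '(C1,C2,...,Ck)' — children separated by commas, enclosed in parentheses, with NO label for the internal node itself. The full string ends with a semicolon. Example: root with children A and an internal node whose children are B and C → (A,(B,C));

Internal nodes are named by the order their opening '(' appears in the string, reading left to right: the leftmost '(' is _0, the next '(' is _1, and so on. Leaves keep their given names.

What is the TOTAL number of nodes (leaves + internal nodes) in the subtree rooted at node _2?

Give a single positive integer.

Newick: ((V,((C,T,J),E)),D);
Locate _2: it is the '(' at position 4 (the 3rd '(' reading left to right).
Query: subtree rooted at _2
_2: subtree_size = 1 + 5
  _3: subtree_size = 1 + 3
    C: subtree_size = 1 + 0
    T: subtree_size = 1 + 0
    J: subtree_size = 1 + 0
  E: subtree_size = 1 + 0
Total subtree size of _2: 6

Answer: 6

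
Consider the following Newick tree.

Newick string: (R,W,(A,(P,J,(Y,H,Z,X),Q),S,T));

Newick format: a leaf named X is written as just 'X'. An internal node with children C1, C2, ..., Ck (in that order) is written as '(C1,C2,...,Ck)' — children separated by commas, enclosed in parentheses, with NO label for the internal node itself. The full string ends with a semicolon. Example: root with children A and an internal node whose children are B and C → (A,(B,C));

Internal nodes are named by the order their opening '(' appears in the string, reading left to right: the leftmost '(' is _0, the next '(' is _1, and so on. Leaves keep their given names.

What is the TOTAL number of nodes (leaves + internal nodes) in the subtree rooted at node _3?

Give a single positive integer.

Answer: 5

Derivation:
Newick: (R,W,(A,(P,J,(Y,H,Z,X),Q),S,T));
Locate _3: it is the '(' at position 13 (the 4th '(' reading left to right).
Query: subtree rooted at _3
_3: subtree_size = 1 + 4
  Y: subtree_size = 1 + 0
  H: subtree_size = 1 + 0
  Z: subtree_size = 1 + 0
  X: subtree_size = 1 + 0
Total subtree size of _3: 5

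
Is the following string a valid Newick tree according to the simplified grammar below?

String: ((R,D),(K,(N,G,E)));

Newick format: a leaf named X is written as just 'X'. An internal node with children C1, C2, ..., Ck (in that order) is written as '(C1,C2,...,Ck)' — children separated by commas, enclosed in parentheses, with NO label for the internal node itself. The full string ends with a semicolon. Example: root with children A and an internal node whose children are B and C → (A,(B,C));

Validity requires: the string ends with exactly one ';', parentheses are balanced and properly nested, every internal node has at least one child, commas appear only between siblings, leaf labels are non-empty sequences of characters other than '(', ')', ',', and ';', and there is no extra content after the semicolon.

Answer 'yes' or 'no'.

Answer: yes

Derivation:
Input: ((R,D),(K,(N,G,E)));
Paren balance: 4 '(' vs 4 ')' OK
Ends with single ';': True
Full parse: OK
Valid: True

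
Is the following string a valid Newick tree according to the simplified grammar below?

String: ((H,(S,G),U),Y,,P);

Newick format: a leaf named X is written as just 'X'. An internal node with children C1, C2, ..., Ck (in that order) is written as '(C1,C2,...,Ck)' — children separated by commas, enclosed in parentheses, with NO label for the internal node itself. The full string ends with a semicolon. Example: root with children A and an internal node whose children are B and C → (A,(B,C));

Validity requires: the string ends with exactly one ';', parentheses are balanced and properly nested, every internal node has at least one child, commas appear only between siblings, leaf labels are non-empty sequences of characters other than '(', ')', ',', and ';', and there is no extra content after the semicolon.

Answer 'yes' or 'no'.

Input: ((H,(S,G),U),Y,,P);
Paren balance: 3 '(' vs 3 ')' OK
Ends with single ';': True
Full parse: FAILS (empty leaf label at pos 15)
Valid: False

Answer: no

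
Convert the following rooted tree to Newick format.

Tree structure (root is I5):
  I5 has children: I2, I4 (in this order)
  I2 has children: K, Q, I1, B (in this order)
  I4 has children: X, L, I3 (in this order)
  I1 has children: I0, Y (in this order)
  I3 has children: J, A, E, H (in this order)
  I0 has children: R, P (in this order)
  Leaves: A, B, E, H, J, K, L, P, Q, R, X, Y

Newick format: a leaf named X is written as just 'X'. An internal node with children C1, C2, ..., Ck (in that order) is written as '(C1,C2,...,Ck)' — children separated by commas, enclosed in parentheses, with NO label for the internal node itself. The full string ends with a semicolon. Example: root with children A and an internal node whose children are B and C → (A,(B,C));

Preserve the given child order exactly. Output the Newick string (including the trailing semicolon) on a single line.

internal I5 with children ['I2', 'I4']
  internal I2 with children ['K', 'Q', 'I1', 'B']
    leaf 'K' → 'K'
    leaf 'Q' → 'Q'
    internal I1 with children ['I0', 'Y']
      internal I0 with children ['R', 'P']
        leaf 'R' → 'R'
        leaf 'P' → 'P'
      → '(R,P)'
      leaf 'Y' → 'Y'
    → '((R,P),Y)'
    leaf 'B' → 'B'
  → '(K,Q,((R,P),Y),B)'
  internal I4 with children ['X', 'L', 'I3']
    leaf 'X' → 'X'
    leaf 'L' → 'L'
    internal I3 with children ['J', 'A', 'E', 'H']
      leaf 'J' → 'J'
      leaf 'A' → 'A'
      leaf 'E' → 'E'
      leaf 'H' → 'H'
    → '(J,A,E,H)'
  → '(X,L,(J,A,E,H))'
→ '((K,Q,((R,P),Y),B),(X,L,(J,A,E,H)))'
Final: ((K,Q,((R,P),Y),B),(X,L,(J,A,E,H)));

Answer: ((K,Q,((R,P),Y),B),(X,L,(J,A,E,H)));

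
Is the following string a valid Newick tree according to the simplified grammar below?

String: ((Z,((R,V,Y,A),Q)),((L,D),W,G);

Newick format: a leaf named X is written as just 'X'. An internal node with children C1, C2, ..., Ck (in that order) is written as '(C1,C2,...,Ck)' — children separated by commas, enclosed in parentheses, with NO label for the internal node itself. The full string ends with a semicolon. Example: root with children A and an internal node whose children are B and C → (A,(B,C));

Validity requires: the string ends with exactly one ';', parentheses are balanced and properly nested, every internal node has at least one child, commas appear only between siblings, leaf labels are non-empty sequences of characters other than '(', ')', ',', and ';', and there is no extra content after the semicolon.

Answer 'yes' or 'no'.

Answer: no

Derivation:
Input: ((Z,((R,V,Y,A),Q)),((L,D),W,G);
Paren balance: 6 '(' vs 5 ')' MISMATCH
Ends with single ';': True
Full parse: FAILS (expected , or ) at pos 30)
Valid: False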